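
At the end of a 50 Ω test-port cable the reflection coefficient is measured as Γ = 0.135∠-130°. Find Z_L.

Z_L = Z_0·(1 + Γ)/(1 − Γ) = 50·(0.913 − j0.103)/(1.09 + j0.103)

Z_L ≈ 41.2 − j8.68 Ω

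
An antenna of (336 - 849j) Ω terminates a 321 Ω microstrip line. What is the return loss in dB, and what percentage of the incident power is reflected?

Γ = (15 − j849)/(657 − j849), |Γ| = 0.791
RL = −20·log₁₀(0.791) = 2.04 dB
P_refl/P_inc = |Γ|² = 0.626

RL ≈ 2.04 dB; 62.6% of incident power reflected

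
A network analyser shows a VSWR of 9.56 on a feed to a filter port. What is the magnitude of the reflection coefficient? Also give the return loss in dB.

|Γ| = (S − 1)/(S + 1) = (9.56 − 1)/(9.56 + 1) = 8.56/10.6
RL = −20·log₁₀|Γ| = −20·log₁₀(0.811)

|Γ| ≈ 0.811; return loss ≈ 1.82 dB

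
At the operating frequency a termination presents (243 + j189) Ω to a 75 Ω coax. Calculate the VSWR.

VSWR ≈ 5.32

Γ = (Z_L − Z_0)/(Z_L + Z_0) = (168 + j189)/(318 + j189)
|Γ| = 253/370 = 0.684
VSWR = (1 + |Γ|)/(1 − |Γ|) = 1.68/0.316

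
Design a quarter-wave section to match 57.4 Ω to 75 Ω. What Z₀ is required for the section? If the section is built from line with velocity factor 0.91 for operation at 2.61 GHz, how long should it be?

Z_qwt = √(Z_0·R_L) = √(75 × 57.4) = √4305
λ = 0.91·c/f = 0.105 m, so l = λ/4 = 0.0261 m

Z_qwt ≈ 65.6 Ω; length ≈ 2.61 cm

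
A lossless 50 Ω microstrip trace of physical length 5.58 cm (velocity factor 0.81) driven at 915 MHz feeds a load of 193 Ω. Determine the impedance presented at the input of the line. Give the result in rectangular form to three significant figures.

λ = v/f = 0.81·c / 915 MHz = 0.266 m
βl = 2π·l/λ = 2π × 0.21 = 75.6°
tan(βl) = tan(75.6°) = 3.91
Z_in = Z_0·(Z_L + jZ_0·tanβl)/(Z_0 + jZ_L·tanβl)
     = 50·(193 + j195)/(50 + j754)

Z_in ≈ 13.7 − j11.9 Ω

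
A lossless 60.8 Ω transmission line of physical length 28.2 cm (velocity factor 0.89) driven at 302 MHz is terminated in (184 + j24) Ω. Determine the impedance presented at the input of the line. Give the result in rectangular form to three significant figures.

λ = v/f = 0.89·c / 302 MHz = 0.884 m
βl = 2π·l/λ = 2π × 0.319 = 115°
tan(βl) = tan(115°) = -2.16
Z_in = Z_0·(Z_L + jZ_0·tanβl)/(Z_0 + jZ_L·tanβl)
     = 60.8·(184 − j107)/(113 − j398)

Z_in ≈ 22.6 + j21.7 Ω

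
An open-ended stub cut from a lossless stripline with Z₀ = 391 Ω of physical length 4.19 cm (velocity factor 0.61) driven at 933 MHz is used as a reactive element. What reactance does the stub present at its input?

X_in ≈ -91 Ω (capacitive)

λ = v/f = 0.61·c / 933 MHz = 0.196 m
βl = 2π·l/λ = 2π × 0.214 = 76.9°
tan(βl) = 4.3
For an open-ended stub, Z_in = −jZ_0·cot(βl) = −jZ_0/tan(βl)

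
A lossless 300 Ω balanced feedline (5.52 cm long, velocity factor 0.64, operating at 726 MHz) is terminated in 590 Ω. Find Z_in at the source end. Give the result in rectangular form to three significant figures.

λ = v/f = 0.64·c / 726 MHz = 0.264 m
βl = 2π·l/λ = 2π × 0.209 = 75.1°
tan(βl) = tan(75.1°) = 3.77
Z_in = Z_0·(Z_L + jZ_0·tanβl)/(Z_0 + jZ_L·tanβl)
     = 300·(590 + j1130)/(300 + j2220)

Z_in ≈ 160 − j58 Ω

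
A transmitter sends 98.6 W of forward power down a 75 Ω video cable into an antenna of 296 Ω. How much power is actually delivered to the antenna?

Γ = (296 − 75)/(296 + 75) = 0.596
|Γ|² = 0.355
P_refl = |Γ|²·P_inc = 35 W, P_del = (1 − |Γ|²)·P_inc = 63.6 W

P_delivered ≈ 63.6 W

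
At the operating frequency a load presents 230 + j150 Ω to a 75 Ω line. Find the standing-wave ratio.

VSWR ≈ 4.47

Γ = (Z_L − Z_0)/(Z_L + Z_0) = (155 + j150)/(305 + j150)
|Γ| = 216/340 = 0.635
VSWR = (1 + |Γ|)/(1 − |Γ|) = 1.63/0.365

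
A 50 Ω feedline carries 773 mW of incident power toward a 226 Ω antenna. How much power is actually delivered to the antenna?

P_delivered ≈ 459 mW

Γ = (226 − 50)/(226 + 50) = 0.638
|Γ|² = 0.407
P_refl = |Γ|²·P_inc = 314 mW, P_del = (1 − |Γ|²)·P_inc = 459 mW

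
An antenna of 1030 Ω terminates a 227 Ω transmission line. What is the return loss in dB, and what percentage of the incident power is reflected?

RL ≈ 3.89 dB; 40.8% of incident power reflected

Γ = (1030 − 227)/(1030 + 227) = 0.639
RL = −20·log₁₀(0.639) = 3.89 dB
P_refl/P_inc = |Γ|² = 0.408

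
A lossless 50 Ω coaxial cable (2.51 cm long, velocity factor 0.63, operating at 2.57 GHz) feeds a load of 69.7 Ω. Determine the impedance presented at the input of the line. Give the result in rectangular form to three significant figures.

Z_in ≈ 41.9 + j12.9 Ω

λ = v/f = 0.63·c / 2.57 GHz = 0.0735 m
βl = 2π·l/λ = 2π × 0.341 = 123°
tan(βl) = tan(123°) = -1.55
Z_in = Z_0·(Z_L + jZ_0·tanβl)/(Z_0 + jZ_L·tanβl)
     = 50·(69.7 − j77.4)/(50 − j108)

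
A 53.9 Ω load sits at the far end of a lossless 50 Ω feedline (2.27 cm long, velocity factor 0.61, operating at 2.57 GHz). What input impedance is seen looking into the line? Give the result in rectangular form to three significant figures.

λ = v/f = 0.61·c / 2.57 GHz = 0.0712 m
βl = 2π·l/λ = 2π × 0.319 = 115°
tan(βl) = tan(115°) = -2.17
Z_in = Z_0·(Z_L + jZ_0·tanβl)/(Z_0 + jZ_L·tanβl)
     = 50·(53.9 − j108)/(50 − j117)

Z_in ≈ 47.5 + j2.72 Ω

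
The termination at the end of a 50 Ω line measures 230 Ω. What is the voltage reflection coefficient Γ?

Γ = 0.643

Γ = (Z_L − Z_0)/(Z_L + Z_0) = (230 − 50)/(230 + 50) = 180/280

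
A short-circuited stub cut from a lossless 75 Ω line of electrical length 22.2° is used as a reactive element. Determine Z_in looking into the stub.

tan(βl) = 0.408
For a short-circuited stub, Z_in = jZ_0·tan(βl)

Z_in ≈ +j30.6 Ω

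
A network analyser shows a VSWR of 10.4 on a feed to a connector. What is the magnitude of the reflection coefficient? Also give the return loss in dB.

|Γ| ≈ 0.825; return loss ≈ 1.68 dB

|Γ| = (S − 1)/(S + 1) = (10.4 − 1)/(10.4 + 1) = 9.4/11.4
RL = −20·log₁₀|Γ| = −20·log₁₀(0.825)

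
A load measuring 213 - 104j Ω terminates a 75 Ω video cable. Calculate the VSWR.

Γ = (Z_L − Z_0)/(Z_L + Z_0) = (138 − j104)/(288 − j104)
|Γ| = 173/306 = 0.564
VSWR = (1 + |Γ|)/(1 − |Γ|) = 1.56/0.436

VSWR ≈ 3.59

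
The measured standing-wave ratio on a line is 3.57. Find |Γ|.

|Γ| = (S − 1)/(S + 1) = (3.57 − 1)/(3.57 + 1) = 2.57/4.57

|Γ| ≈ 0.562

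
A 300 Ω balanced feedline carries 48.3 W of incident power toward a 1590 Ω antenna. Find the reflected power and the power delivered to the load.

P_reflected ≈ 22.5 W; P_delivered ≈ 25.8 W

Γ = (1590 − 300)/(1590 + 300) = 0.683
|Γ|² = 0.466
P_refl = |Γ|²·P_inc = 22.5 W, P_del = (1 − |Γ|²)·P_inc = 25.8 W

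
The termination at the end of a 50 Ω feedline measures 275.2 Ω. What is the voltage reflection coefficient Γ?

Γ = 0.692

Γ = (Z_L − Z_0)/(Z_L + Z_0) = (275.2 − 50)/(275.2 + 50) = 225.2/325.2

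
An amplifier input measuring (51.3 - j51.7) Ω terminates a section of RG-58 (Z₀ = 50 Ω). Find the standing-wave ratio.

VSWR ≈ 2.67

Γ = (Z_L − Z_0)/(Z_L + Z_0) = (1.3 − j51.7)/(101.3 − j51.7)
|Γ| = 51.7/114 = 0.455
VSWR = (1 + |Γ|)/(1 − |Γ|) = 1.45/0.545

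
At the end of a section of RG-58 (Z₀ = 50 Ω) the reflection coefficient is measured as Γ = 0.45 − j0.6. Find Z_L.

Z_L ≈ 33 − j90.6 Ω

Z_L = Z_0·(1 + Γ)/(1 − Γ) = 50·(1.45 − j0.6)/(0.55 + j0.6)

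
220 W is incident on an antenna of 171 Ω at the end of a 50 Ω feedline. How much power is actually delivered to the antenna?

P_delivered ≈ 154 W

Γ = (171 − 50)/(171 + 50) = 0.548
|Γ|² = 0.3
P_refl = |Γ|²·P_inc = 65.9 W, P_del = (1 − |Γ|²)·P_inc = 154 W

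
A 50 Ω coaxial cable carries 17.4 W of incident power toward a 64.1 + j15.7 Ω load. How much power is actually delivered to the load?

|Γ| = |(14.1 + j15.7)/(114.1 + j15.7)| = 0.183
|Γ|² = 0.0336
P_refl = |Γ|²·P_inc = 0.584 W, P_del = (1 − |Γ|²)·P_inc = 16.8 W

P_delivered ≈ 16.8 W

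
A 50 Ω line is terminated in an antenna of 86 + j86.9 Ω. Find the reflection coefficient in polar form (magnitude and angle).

Γ ≈ 0.583 ∠ 34.9°

Γ = (Z_L − Z_0)/(Z_L + Z_0) = (36 + j86.9)/(136 + j86.9)
|Γ| = 94.1/161 = 0.583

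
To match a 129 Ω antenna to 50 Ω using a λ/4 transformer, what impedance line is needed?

Z_qwt = √(Z_0·R_L) = √(50 × 129) = √6450

Z_qwt ≈ 80.3 Ω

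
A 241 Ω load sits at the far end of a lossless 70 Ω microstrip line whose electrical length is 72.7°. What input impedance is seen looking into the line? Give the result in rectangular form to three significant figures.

tan(βl) = tan(72.7°) = 3.21
Z_in = Z_0·(Z_L + jZ_0·tanβl)/(Z_0 + jZ_L·tanβl)
     = 70·(241 + j225)/(70 + j774)

Z_in ≈ 22.1 − j19.8 Ω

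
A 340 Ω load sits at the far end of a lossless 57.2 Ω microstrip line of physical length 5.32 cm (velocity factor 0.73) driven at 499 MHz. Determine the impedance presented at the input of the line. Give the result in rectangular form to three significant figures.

λ = v/f = 0.73·c / 499 MHz = 0.439 m
βl = 2π·l/λ = 2π × 0.121 = 43.6°
tan(βl) = tan(43.6°) = 0.954
Z_in = Z_0·(Z_L + jZ_0·tanβl)/(Z_0 + jZ_L·tanβl)
     = 57.2·(340 + j54.5)/(57.2 + j324)

Z_in ≈ 19.6 − j56.5 Ω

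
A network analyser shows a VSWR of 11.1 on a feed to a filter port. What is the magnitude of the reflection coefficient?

|Γ| = (S − 1)/(S + 1) = (11.1 − 1)/(11.1 + 1) = 10.1/12.1

|Γ| ≈ 0.835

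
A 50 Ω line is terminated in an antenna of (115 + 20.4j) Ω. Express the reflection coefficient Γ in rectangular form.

Γ = (Z_L − Z_0)/(Z_L + Z_0) = (65 + j20.4)/(165 + j20.4)

Γ ≈ 0.403 + j0.0738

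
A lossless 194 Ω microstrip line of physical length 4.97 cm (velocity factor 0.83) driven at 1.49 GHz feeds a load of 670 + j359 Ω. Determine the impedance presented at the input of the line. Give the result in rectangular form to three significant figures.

λ = v/f = 0.83·c / 1.49 GHz = 0.167 m
βl = 2π·l/λ = 2π × 0.297 = 107°
tan(βl) = tan(107°) = -3.26
Z_in = Z_0·(Z_L + jZ_0·tanβl)/(Z_0 + jZ_L·tanβl)
     = 194·(670 − j273)/(1360 − j2180)

Z_in ≈ 44.2 + j31.9 Ω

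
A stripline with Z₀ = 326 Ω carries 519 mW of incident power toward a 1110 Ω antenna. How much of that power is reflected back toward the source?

Γ = (1110 − 326)/(1110 + 326) = 0.546
|Γ|² = 0.298
P_refl = |Γ|²·P_inc = 155 mW, P_del = (1 − |Γ|²)·P_inc = 364 mW

P_reflected ≈ 155 mW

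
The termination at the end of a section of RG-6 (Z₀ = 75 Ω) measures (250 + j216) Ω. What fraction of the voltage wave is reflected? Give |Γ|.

|Γ| ≈ 0.712

Γ = (Z_L − Z_0)/(Z_L + Z_0) = (175 + j216)/(325 + j216)
|Γ| = 278/390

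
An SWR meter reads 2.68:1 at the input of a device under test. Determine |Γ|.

|Γ| ≈ 0.457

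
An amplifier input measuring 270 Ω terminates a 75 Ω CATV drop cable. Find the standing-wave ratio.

VSWR ≈ 3.6

Γ = (270 − 75)/(270 + 75) = 0.565
VSWR = (1 + 0.565)/(1 − 0.565)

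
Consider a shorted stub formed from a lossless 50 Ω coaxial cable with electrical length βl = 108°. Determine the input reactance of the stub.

tan(βl) = -3.08
For a shorted stub, Z_in = jZ_0·tan(βl)

X_in ≈ -154 Ω (capacitive)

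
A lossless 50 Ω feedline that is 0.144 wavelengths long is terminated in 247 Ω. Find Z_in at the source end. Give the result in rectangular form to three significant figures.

Z_in ≈ 16 − j36.7 Ω

βl = 2π × 0.144 = 51.8°
tan(βl) = tan(51.8°) = 1.27
Z_in = Z_0·(Z_L + jZ_0·tanβl)/(Z_0 + jZ_L·tanβl)
     = 50·(247 + j63.6)/(50 + j314)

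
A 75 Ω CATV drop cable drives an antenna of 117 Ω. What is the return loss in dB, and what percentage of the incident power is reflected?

RL ≈ 13.2 dB; 4.79% of incident power reflected

Γ = (117 − 75)/(117 + 75) = 0.219
RL = −20·log₁₀(0.219) = 13.2 dB
P_refl/P_inc = |Γ|² = 0.0479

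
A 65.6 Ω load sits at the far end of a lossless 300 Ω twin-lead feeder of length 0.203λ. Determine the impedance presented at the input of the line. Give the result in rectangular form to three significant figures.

βl = 2π × 0.203 = 73.1°
tan(βl) = tan(73.1°) = 3.29
Z_in = Z_0·(Z_L + jZ_0·tanβl)/(Z_0 + jZ_L·tanβl)
     = 300·(65.6 + j986)/(300 + j216)

Z_in ≈ 511 + j619 Ω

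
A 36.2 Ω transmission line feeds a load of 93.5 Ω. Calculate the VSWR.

VSWR ≈ 2.58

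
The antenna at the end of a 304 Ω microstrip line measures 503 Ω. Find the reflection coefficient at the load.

Γ = (Z_L − Z_0)/(Z_L + Z_0) = (503 − 304)/(503 + 304) = 199/807

Γ = 0.247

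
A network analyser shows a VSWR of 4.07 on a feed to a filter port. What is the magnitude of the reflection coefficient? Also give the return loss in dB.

|Γ| = (S − 1)/(S + 1) = (4.07 − 1)/(4.07 + 1) = 3.07/5.07
RL = −20·log₁₀|Γ| = −20·log₁₀(0.606)

|Γ| ≈ 0.606; return loss ≈ 4.36 dB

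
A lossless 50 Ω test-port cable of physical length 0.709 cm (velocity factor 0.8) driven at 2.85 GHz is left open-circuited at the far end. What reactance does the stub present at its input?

λ = v/f = 0.8·c / 2.85 GHz = 0.0842 m
βl = 2π·l/λ = 2π × 0.0842 = 30.3°
tan(βl) = 0.585
For an open-circuited stub, Z_in = −jZ_0·cot(βl) = −jZ_0/tan(βl)

X_in ≈ -85.5 Ω (capacitive)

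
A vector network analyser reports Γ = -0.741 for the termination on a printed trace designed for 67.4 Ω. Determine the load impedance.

Z_L ≈ 10 Ω

Z_L = Z_0·(1 + Γ)/(1 − Γ) = 67.4·(0.259)/(1.74)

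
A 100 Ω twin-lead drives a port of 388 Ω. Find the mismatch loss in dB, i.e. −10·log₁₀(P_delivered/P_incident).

Γ = (388 − 100)/(388 + 100) = 0.59
|Γ|² = 0.348, so P_del/P_inc = 1 − |Γ|² = 0.652
ML = −10·log₁₀(1 − |Γ|²)

mismatch loss ≈ 1.86 dB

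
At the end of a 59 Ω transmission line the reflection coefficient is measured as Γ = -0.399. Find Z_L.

Z_L = Z_0·(1 + Γ)/(1 − Γ) = 59·(0.601)/(1.4)

Z_L ≈ 25.3 Ω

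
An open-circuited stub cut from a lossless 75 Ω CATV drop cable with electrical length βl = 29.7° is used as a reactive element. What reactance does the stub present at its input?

tan(βl) = 0.57
For an open-circuited stub, Z_in = −jZ_0·cot(βl) = −jZ_0/tan(βl)

X_in ≈ -131 Ω (capacitive)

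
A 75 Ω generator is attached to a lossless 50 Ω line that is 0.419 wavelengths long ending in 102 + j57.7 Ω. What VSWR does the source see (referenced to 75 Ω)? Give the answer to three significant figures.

βl = 2π × 0.419 = 151°
tan(βl) = -0.558
Z_in = Z_0·(Z_L + jZ_0·tanβl)/(Z_0 + jZ_L·tanβl) = 33.5 + j41.3 Ω
Γ_s = (Z_in − Z_s)/(Z_in + Z_s) = (-41.5 + j41.3)/(108 + j41.3), |Γ_s| = 0.505
VSWR = (1 + |Γ_s|)/(1 − |Γ_s|)

VSWR ≈ 3.04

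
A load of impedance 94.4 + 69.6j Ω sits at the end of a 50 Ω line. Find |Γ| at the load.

|Γ| ≈ 0.515

Γ = (Z_L − Z_0)/(Z_L + Z_0) = (44.4 + j69.6)/(144.4 + j69.6)
|Γ| = 82.6/160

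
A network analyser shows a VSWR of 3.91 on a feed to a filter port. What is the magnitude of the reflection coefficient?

|Γ| ≈ 0.593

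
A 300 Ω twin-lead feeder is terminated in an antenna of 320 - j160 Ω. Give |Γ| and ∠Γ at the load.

Γ = (Z_L − Z_0)/(Z_L + Z_0) = (20 − j160)/(620 − j160)
|Γ| = 161/640 = 0.252

Γ ≈ 0.252 ∠ -68.4°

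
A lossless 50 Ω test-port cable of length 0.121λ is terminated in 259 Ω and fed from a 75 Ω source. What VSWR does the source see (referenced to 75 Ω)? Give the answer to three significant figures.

VSWR ≈ 5.54

βl = 2π × 0.121 = 43.6°
tan(βl) = 0.951
Z_in = Z_0·(Z_L + jZ_0·tanβl)/(Z_0 + jZ_L·tanβl) = 19.5 − j48.6 Ω
Γ_s = (Z_in − Z_s)/(Z_in + Z_s) = (-55.5 − j48.6)/(94.5 − j48.6), |Γ_s| = 0.694
VSWR = (1 + |Γ_s|)/(1 − |Γ_s|)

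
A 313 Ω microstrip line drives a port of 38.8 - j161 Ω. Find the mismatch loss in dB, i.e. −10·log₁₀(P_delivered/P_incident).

Γ = (-274.2 − j161)/(351.8 − j161), |Γ| = 0.822
|Γ|² = 0.675, so P_del/P_inc = 1 − |Γ|² = 0.325
ML = −10·log₁₀(1 − |Γ|²)

mismatch loss ≈ 4.89 dB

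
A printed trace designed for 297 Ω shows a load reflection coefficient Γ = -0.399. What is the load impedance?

Z_L = Z_0·(1 + Γ)/(1 − Γ) = 297·(0.601)/(1.4)

Z_L ≈ 128 Ω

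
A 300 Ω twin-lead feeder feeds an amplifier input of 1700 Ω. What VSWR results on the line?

VSWR ≈ 5.67

For a purely resistive load, VSWR = R_L/Z_0 or Z_0/R_L (whichever > 1) = 1700/300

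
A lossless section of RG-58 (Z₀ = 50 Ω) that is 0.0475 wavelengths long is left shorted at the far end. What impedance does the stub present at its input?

Z_in ≈ +j15.4 Ω

βl = 2π × 0.0475 = 17.1°
tan(βl) = 0.308
For a shorted stub, Z_in = jZ_0·tan(βl)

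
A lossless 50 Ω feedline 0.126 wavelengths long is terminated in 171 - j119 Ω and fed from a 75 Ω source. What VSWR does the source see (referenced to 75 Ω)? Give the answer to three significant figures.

VSWR ≈ 6.26

βl = 2π × 0.126 = 45.4°
tan(βl) = 1.01
Z_in = Z_0·(Z_L + jZ_0·tanβl)/(Z_0 + jZ_L·tanβl) = 14.7 − j34.9 Ω
Γ_s = (Z_in − Z_s)/(Z_in + Z_s) = (-60.3 − j34.9)/(89.7 − j34.9), |Γ_s| = 0.725
VSWR = (1 + |Γ_s|)/(1 − |Γ_s|)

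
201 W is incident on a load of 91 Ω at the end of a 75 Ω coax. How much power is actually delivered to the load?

Γ = (91 − 75)/(91 + 75) = 0.0964
|Γ|² = 0.00929
P_refl = |Γ|²·P_inc = 1.87 W, P_del = (1 − |Γ|²)·P_inc = 199 W

P_delivered ≈ 199 W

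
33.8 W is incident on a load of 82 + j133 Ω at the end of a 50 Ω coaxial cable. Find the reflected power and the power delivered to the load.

P_reflected ≈ 18 W; P_delivered ≈ 15.8 W

|Γ| = |(32 + j133)/(132 + j133)| = 0.73
|Γ|² = 0.533
P_refl = |Γ|²·P_inc = 18 W, P_del = (1 − |Γ|²)·P_inc = 15.8 W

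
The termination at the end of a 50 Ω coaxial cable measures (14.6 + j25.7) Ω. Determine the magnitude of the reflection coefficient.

|Γ| ≈ 0.629

Γ = (Z_L − Z_0)/(Z_L + Z_0) = (-35.4 + j25.7)/(64.6 + j25.7)
|Γ| = 43.7/69.5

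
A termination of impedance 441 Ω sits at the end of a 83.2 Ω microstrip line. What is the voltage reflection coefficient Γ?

Γ = 0.683

Γ = (Z_L − Z_0)/(Z_L + Z_0) = (441 − 83.2)/(441 + 83.2) = 357.8/524.2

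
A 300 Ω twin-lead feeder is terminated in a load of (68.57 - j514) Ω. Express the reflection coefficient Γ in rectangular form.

Γ = (Z_L − Z_0)/(Z_L + Z_0) = (-231.4 − j514)/(368.6 − j514)

Γ ≈ 0.447 − j0.771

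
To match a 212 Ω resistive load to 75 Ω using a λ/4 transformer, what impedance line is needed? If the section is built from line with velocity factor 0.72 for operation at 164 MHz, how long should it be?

Z_qwt = √(Z_0·R_L) = √(75 × 212) = √15900
λ = 0.72·c/f = 1.32 m, so l = λ/4 = 0.329 m

Z_qwt ≈ 126 Ω; length ≈ 32.9 cm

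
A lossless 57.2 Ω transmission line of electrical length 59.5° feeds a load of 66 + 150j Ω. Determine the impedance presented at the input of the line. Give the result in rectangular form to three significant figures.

Z_in ≈ 16.3 − j62.4 Ω

tan(βl) = tan(59.5°) = 1.7
Z_in = Z_0·(Z_L + jZ_0·tanβl)/(Z_0 + jZ_L·tanβl)
     = 57.2·(66 + j247)/(-197 + j112)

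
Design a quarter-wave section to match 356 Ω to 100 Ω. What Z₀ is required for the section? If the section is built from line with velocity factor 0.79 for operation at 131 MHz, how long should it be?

Z_qwt ≈ 189 Ω; length ≈ 45.2 cm

Z_qwt = √(Z_0·R_L) = √(100 × 356) = √35600
λ = 0.79·c/f = 1.81 m, so l = λ/4 = 0.452 m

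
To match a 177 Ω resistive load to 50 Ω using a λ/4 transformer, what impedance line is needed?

Z_qwt = √(Z_0·R_L) = √(50 × 177) = √8850

Z_qwt ≈ 94.1 Ω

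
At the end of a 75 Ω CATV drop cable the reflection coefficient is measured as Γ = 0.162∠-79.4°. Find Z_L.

Z_L = Z_0·(1 + Γ)/(1 − Γ) = 75·(1.03 − j0.159)/(0.97 + j0.159)

Z_L ≈ 75.6 − j24.7 Ω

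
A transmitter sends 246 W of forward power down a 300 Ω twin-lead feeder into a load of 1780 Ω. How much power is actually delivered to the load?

P_delivered ≈ 121 W

Γ = (1780 − 300)/(1780 + 300) = 0.712
|Γ|² = 0.506
P_refl = |Γ|²·P_inc = 125 W, P_del = (1 − |Γ|²)·P_inc = 121 W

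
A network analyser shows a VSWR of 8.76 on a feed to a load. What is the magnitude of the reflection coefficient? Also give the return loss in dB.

|Γ| = (S − 1)/(S + 1) = (8.76 − 1)/(8.76 + 1) = 7.76/9.76
RL = −20·log₁₀|Γ| = −20·log₁₀(0.795)

|Γ| ≈ 0.795; return loss ≈ 1.99 dB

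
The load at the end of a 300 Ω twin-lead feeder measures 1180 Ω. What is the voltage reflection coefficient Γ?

Γ = 0.595

Γ = (Z_L − Z_0)/(Z_L + Z_0) = (1180 − 300)/(1180 + 300) = 880/1480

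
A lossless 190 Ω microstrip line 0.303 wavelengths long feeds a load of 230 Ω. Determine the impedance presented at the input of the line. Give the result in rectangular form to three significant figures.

Z_in ≈ 162 + j19.3 Ω

βl = 2π × 0.303 = 109°
tan(βl) = tan(109°) = -2.89
Z_in = Z_0·(Z_L + jZ_0·tanβl)/(Z_0 + jZ_L·tanβl)
     = 190·(230 − j549)/(190 − j665)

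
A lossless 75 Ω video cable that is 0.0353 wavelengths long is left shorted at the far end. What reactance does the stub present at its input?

βl = 2π × 0.0353 = 12.7°
tan(βl) = 0.226
For a shorted stub, Z_in = jZ_0·tan(βl)

X_in ≈ 16.9 Ω (inductive)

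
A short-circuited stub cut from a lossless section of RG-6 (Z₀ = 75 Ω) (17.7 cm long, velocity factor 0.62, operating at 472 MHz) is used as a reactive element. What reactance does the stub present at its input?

λ = v/f = 0.62·c / 472 MHz = 0.394 m
βl = 2π·l/λ = 2π × 0.449 = 162°
tan(βl) = -0.331
For a short-circuited stub, Z_in = jZ_0·tan(βl)

X_in ≈ -24.8 Ω (capacitive)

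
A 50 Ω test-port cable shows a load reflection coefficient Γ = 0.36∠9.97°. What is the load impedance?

Z_L = Z_0·(1 + Γ)/(1 − Γ) = 50·(1.35 + j0.0623)/(0.645 − j0.0623)

Z_L ≈ 104 + j14.8 Ω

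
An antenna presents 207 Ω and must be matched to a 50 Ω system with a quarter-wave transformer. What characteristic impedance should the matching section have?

Z_qwt ≈ 102 Ω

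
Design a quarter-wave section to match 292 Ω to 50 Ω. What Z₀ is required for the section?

Z_qwt ≈ 121 Ω

Z_qwt = √(Z_0·R_L) = √(50 × 292) = √14600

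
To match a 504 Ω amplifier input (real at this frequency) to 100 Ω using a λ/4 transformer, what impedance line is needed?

Z_qwt = √(Z_0·R_L) = √(100 × 504) = √50400

Z_qwt ≈ 224 Ω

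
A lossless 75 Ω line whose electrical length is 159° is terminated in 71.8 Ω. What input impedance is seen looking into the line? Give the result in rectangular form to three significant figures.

Z_in ≈ 72.6 − j2.12 Ω

tan(βl) = tan(159°) = -0.384
Z_in = Z_0·(Z_L + jZ_0·tanβl)/(Z_0 + jZ_L·tanβl)
     = 75·(71.8 − j28.8)/(75 − j27.6)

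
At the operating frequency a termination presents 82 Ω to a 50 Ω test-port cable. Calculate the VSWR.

Γ = (82 − 50)/(82 + 50) = 0.242
VSWR = (1 + 0.242)/(1 − 0.242)

VSWR ≈ 1.64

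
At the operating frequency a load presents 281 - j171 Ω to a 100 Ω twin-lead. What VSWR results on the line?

VSWR ≈ 3.95

Γ = (Z_L − Z_0)/(Z_L + Z_0) = (181 − j171)/(381 − j171)
|Γ| = 249/418 = 0.596
VSWR = (1 + |Γ|)/(1 − |Γ|) = 1.6/0.404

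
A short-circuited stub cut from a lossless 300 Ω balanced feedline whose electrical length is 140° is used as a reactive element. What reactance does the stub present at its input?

X_in ≈ -252 Ω (capacitive)

tan(βl) = -0.839
For a short-circuited stub, Z_in = jZ_0·tan(βl)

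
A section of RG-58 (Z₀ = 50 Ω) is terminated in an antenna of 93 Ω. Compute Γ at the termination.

Γ = 0.301

Γ = (Z_L − Z_0)/(Z_L + Z_0) = (93 − 50)/(93 + 50) = 43/143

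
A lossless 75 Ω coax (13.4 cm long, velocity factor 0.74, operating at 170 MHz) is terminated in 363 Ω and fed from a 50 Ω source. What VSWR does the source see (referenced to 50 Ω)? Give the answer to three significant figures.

λ = v/f = 0.74·c / 170 MHz = 1.31 m
βl = 2π·l/λ = 2π × 0.103 = 36.9°
tan(βl) = 0.752
Z_in = Z_0·(Z_L + jZ_0·tanβl)/(Z_0 + jZ_L·tanβl) = 39.9 − j88.8 Ω
Γ_s = (Z_in − Z_s)/(Z_in + Z_s) = (-10.1 − j88.8)/(89.9 − j88.8), |Γ_s| = 0.707
VSWR = (1 + |Γ_s|)/(1 − |Γ_s|)

VSWR ≈ 5.83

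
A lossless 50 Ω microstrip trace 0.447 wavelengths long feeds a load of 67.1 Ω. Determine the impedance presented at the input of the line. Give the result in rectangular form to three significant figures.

Z_in ≈ 61.8 + j11.4 Ω

βl = 2π × 0.447 = 161°
tan(βl) = tan(161°) = -0.346
Z_in = Z_0·(Z_L + jZ_0·tanβl)/(Z_0 + jZ_L·tanβl)
     = 50·(67.1 − j17.3)/(50 − j23.2)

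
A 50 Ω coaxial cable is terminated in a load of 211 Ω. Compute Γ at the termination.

Γ = (Z_L − Z_0)/(Z_L + Z_0) = (211 − 50)/(211 + 50) = 161/261

Γ = 0.617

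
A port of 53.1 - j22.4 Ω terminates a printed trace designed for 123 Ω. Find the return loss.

Γ = (-69.9 − j22.4)/(176.1 − j22.4), |Γ| = 0.413
RL = −20·log₁₀|Γ| = −20·log₁₀(0.413)

RL ≈ 7.67 dB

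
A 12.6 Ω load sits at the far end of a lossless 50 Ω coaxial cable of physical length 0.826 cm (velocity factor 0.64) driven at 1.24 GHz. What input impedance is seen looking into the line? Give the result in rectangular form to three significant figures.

Z_in ≈ 14 + j16.2 Ω

λ = v/f = 0.64·c / 1.24 GHz = 0.155 m
βl = 2π·l/λ = 2π × 0.0533 = 19.2°
tan(βl) = tan(19.2°) = 0.348
Z_in = Z_0·(Z_L + jZ_0·tanβl)/(Z_0 + jZ_L·tanβl)
     = 50·(12.6 + j17.4)/(50 + j4.39)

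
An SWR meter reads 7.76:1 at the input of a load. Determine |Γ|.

|Γ| ≈ 0.772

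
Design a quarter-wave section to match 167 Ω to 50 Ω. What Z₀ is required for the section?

Z_qwt = √(Z_0·R_L) = √(50 × 167) = √8350

Z_qwt ≈ 91.4 Ω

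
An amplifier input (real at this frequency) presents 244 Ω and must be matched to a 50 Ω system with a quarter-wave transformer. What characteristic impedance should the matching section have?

Z_qwt = √(Z_0·R_L) = √(50 × 244) = √12200

Z_qwt ≈ 110 Ω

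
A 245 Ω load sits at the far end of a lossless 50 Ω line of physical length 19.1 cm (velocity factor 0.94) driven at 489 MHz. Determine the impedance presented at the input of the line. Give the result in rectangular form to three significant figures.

λ = v/f = 0.94·c / 489 MHz = 0.577 m
βl = 2π·l/λ = 2π × 0.331 = 119°
tan(βl) = tan(119°) = -1.79
Z_in = Z_0·(Z_L + jZ_0·tanβl)/(Z_0 + jZ_L·tanβl)
     = 50·(245 − j89.3)/(50 − j438)

Z_in ≈ 13.2 + j26.5 Ω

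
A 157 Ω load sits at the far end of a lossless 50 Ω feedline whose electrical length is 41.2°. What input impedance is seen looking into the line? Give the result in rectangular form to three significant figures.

Z_in ≈ 32.4 − j45.3 Ω

tan(βl) = tan(41.2°) = 0.875
Z_in = Z_0·(Z_L + jZ_0·tanβl)/(Z_0 + jZ_L·tanβl)
     = 50·(157 + j43.8)/(50 + j137)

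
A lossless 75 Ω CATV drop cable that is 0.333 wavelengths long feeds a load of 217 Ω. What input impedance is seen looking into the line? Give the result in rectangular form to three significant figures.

Z_in ≈ 33.2 + j36.5 Ω

βl = 2π × 0.333 = 120°
tan(βl) = tan(120°) = -1.74
Z_in = Z_0·(Z_L + jZ_0·tanβl)/(Z_0 + jZ_L·tanβl)
     = 75·(217 − j131)/(75 − j378)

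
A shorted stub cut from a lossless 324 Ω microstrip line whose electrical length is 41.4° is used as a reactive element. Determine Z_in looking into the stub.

Z_in ≈ +j286 Ω

tan(βl) = 0.882
For a shorted stub, Z_in = jZ_0·tan(βl)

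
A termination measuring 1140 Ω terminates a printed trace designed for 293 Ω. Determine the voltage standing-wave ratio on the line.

Γ = (1140 − 293)/(1140 + 293) = 0.591
VSWR = (1 + 0.591)/(1 − 0.591)

VSWR ≈ 3.89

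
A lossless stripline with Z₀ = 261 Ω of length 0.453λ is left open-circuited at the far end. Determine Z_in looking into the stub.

Z_in ≈ +j858 Ω

βl = 2π × 0.453 = 163°
tan(βl) = -0.304
For an open-circuited stub, Z_in = −jZ_0·cot(βl) = −jZ_0/tan(βl)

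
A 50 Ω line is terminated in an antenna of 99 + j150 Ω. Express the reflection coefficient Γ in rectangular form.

Γ = (Z_L − Z_0)/(Z_L + Z_0) = (49 + j150)/(149 + j150)

Γ ≈ 0.667 + j0.336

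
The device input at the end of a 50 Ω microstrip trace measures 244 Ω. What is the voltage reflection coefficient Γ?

Γ = (Z_L − Z_0)/(Z_L + Z_0) = (244 − 50)/(244 + 50) = 194/294

Γ = 0.66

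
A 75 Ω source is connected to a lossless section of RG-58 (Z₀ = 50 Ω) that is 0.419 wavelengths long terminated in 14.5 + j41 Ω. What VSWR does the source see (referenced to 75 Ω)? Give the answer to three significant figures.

βl = 2π × 0.419 = 151°
tan(βl) = -0.558
Z_in = Z_0·(Z_L + jZ_0·tanβl)/(Z_0 + jZ_L·tanβl) = 8.84 + j9.97 Ω
Γ_s = (Z_in − Z_s)/(Z_in + Z_s) = (-66.2 + j9.97)/(83.8 + j9.97), |Γ_s| = 0.792
VSWR = (1 + |Γ_s|)/(1 − |Γ_s|)

VSWR ≈ 8.63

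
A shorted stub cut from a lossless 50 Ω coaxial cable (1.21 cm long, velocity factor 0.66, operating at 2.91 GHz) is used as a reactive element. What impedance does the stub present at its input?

Z_in ≈ +j103 Ω

λ = v/f = 0.66·c / 2.91 GHz = 0.068 m
βl = 2π·l/λ = 2π × 0.178 = 64°
tan(βl) = 2.05
For a shorted stub, Z_in = jZ_0·tan(βl)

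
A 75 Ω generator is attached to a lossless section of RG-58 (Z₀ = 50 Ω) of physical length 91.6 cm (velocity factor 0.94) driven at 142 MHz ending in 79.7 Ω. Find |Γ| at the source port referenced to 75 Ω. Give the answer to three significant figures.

λ = v/f = 0.94·c / 142 MHz = 1.99 m
βl = 2π·l/λ = 2π × 0.461 = 166°
tan(βl) = -0.248
Z_in = Z_0·(Z_L + jZ_0·tanβl)/(Z_0 + jZ_L·tanβl) = 73.1 + j16.5 Ω
Γ_s = (Z_in − Z_s)/(Z_in + Z_s) = (-1.85 + j16.5)/(148 + j16.5), |Γ_s| = 0.112

|Γ| ≈ 0.112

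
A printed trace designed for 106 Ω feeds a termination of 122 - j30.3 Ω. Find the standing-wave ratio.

Γ = (Z_L − Z_0)/(Z_L + Z_0) = (16 − j30.3)/(228 − j30.3)
|Γ| = 34.3/230 = 0.149
VSWR = (1 + |Γ|)/(1 − |Γ|) = 1.15/0.851

VSWR ≈ 1.35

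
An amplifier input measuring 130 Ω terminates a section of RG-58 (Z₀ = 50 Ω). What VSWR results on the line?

VSWR ≈ 2.6

Γ = (130 − 50)/(130 + 50) = 0.444
VSWR = (1 + 0.444)/(1 − 0.444)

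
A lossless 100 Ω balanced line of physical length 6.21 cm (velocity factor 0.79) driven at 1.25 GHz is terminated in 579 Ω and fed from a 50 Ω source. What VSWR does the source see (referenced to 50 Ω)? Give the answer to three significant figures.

VSWR ≈ 4.88

λ = v/f = 0.79·c / 1.25 GHz = 0.19 m
βl = 2π·l/λ = 2π × 0.328 = 118°
tan(βl) = -1.89
Z_in = Z_0·(Z_L + jZ_0·tanβl)/(Z_0 + jZ_L·tanβl) = 21.9 + j51 Ω
Γ_s = (Z_in − Z_s)/(Z_in + Z_s) = (-28.1 + j51)/(71.9 + j51), |Γ_s| = 0.66
VSWR = (1 + |Γ_s|)/(1 − |Γ_s|)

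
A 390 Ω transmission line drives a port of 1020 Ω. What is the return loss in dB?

RL ≈ 7 dB

Γ = (1020 − 390)/(1020 + 390) = 0.447
RL = −20·log₁₀|Γ| = −20·log₁₀(0.447)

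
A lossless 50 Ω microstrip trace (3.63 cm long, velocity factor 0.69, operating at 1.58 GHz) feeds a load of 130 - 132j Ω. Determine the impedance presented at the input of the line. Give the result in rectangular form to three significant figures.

λ = v/f = 0.69·c / 1.58 GHz = 0.131 m
βl = 2π·l/λ = 2π × 0.277 = 99.7°
tan(βl) = tan(99.7°) = -5.82
Z_in = Z_0·(Z_L + jZ_0·tanβl)/(Z_0 + jZ_L·tanβl)
     = 50·(130 − j423)/(-719 − j757)

Z_in ≈ 10.4 + j18.5 Ω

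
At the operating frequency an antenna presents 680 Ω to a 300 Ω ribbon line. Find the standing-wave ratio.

VSWR ≈ 2.27

Γ = (680 − 300)/(680 + 300) = 0.388
VSWR = (1 + 0.388)/(1 − 0.388)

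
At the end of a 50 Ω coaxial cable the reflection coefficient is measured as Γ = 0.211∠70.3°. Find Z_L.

Z_L ≈ 52.9 + j22 Ω

Z_L = Z_0·(1 + Γ)/(1 − Γ) = 50·(1.07 + j0.199)/(0.929 − j0.199)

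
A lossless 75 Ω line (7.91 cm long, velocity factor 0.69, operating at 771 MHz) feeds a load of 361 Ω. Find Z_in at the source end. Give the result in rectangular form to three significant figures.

Z_in ≈ 16.8 + j20.6 Ω

λ = v/f = 0.69·c / 771 MHz = 0.268 m
βl = 2π·l/λ = 2π × 0.295 = 106°
tan(βl) = tan(106°) = -3.47
Z_in = Z_0·(Z_L + jZ_0·tanβl)/(Z_0 + jZ_L·tanβl)
     = 75·(361 − j260)/(75 − j1250)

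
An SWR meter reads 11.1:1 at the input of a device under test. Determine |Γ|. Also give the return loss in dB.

|Γ| ≈ 0.835; return loss ≈ 1.57 dB

|Γ| = (S − 1)/(S + 1) = (11.1 − 1)/(11.1 + 1) = 10.1/12.1
RL = −20·log₁₀|Γ| = −20·log₁₀(0.835)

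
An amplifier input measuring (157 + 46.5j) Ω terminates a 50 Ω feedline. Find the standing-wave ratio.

VSWR ≈ 3.44

Γ = (Z_L − Z_0)/(Z_L + Z_0) = (107 + j46.5)/(207 + j46.5)
|Γ| = 117/212 = 0.55
VSWR = (1 + |Γ|)/(1 − |Γ|) = 1.55/0.45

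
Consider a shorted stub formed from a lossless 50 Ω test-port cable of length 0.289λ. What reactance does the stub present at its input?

βl = 2π × 0.289 = 104°
tan(βl) = -4
For a shorted stub, Z_in = jZ_0·tan(βl)

X_in ≈ -200 Ω (capacitive)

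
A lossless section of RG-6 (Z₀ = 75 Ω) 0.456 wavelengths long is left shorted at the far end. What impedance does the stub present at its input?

Z_in ≈ −j21.3 Ω

βl = 2π × 0.456 = 164°
tan(βl) = -0.284
For a shorted stub, Z_in = jZ_0·tan(βl)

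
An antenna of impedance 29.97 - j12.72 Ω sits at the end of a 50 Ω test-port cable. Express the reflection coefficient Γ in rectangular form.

Γ ≈ -0.22 − j0.194

Γ = (Z_L − Z_0)/(Z_L + Z_0) = (-20.03 − j12.72)/(79.97 − j12.72)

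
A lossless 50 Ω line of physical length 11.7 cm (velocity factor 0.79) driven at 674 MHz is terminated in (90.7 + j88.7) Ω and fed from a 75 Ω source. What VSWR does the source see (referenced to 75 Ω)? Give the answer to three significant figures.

λ = v/f = 0.79·c / 674 MHz = 0.352 m
βl = 2π·l/λ = 2π × 0.333 = 120°
tan(βl) = -1.75
Z_in = Z_0·(Z_L + jZ_0·tanβl)/(Z_0 + jZ_L·tanβl) = 13.7 + j10.9 Ω
Γ_s = (Z_in − Z_s)/(Z_in + Z_s) = (-61.3 + j10.9)/(88.7 + j10.9), |Γ_s| = 0.697
VSWR = (1 + |Γ_s|)/(1 − |Γ_s|)

VSWR ≈ 5.6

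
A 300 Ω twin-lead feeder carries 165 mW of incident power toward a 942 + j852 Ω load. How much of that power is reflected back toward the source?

P_reflected ≈ 82.8 mW

|Γ| = |(642 + j852)/(1242 + j852)| = 0.708
|Γ|² = 0.502
P_refl = |Γ|²·P_inc = 82.8 mW, P_del = (1 − |Γ|²)·P_inc = 82.2 mW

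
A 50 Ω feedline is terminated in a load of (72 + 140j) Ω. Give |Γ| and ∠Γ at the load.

Γ = (Z_L − Z_0)/(Z_L + Z_0) = (22 + j140)/(122 + j140)
|Γ| = 142/186 = 0.763

Γ ≈ 0.763 ∠ 32.1°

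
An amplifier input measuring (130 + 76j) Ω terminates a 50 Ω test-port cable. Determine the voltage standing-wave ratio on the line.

VSWR ≈ 3.6

Γ = (Z_L − Z_0)/(Z_L + Z_0) = (80 + j76)/(180 + j76)
|Γ| = 110/195 = 0.565
VSWR = (1 + |Γ|)/(1 − |Γ|) = 1.56/0.435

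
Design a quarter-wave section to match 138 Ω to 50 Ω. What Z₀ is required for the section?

Z_qwt ≈ 83.1 Ω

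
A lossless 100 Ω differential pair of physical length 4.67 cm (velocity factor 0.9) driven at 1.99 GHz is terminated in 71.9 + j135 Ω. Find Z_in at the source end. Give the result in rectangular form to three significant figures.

Z_in ≈ 22.7 + j3.48 Ω

λ = v/f = 0.9·c / 1.99 GHz = 0.136 m
βl = 2π·l/λ = 2π × 0.344 = 124°
tan(βl) = tan(124°) = -1.49
Z_in = Z_0·(Z_L + jZ_0·tanβl)/(Z_0 + jZ_L·tanβl)
     = 100·(71.9 − j13.8)/(301 − j107)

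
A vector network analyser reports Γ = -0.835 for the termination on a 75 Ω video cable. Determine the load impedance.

Z_L ≈ 6.74 Ω

Z_L = Z_0·(1 + Γ)/(1 − Γ) = 75·(0.165)/(1.83)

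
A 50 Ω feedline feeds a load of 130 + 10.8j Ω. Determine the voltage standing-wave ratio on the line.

Γ = (Z_L − Z_0)/(Z_L + Z_0) = (80 + j10.8)/(180 + j10.8)
|Γ| = 80.7/180 = 0.448
VSWR = (1 + |Γ|)/(1 − |Γ|) = 1.45/0.552

VSWR ≈ 2.62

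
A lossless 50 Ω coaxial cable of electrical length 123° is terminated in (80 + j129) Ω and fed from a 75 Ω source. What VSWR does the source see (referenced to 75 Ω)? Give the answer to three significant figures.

tan(βl) = -1.54
Z_in = Z_0·(Z_L + jZ_0·tanβl)/(Z_0 + jZ_L·tanβl) = 8.76 + j14.8 Ω
Γ_s = (Z_in − Z_s)/(Z_in + Z_s) = (-66.2 + j14.8)/(83.8 + j14.8), |Γ_s| = 0.798
VSWR = (1 + |Γ_s|)/(1 − |Γ_s|)

VSWR ≈ 8.9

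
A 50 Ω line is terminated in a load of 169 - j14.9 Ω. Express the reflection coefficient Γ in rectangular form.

Γ = (Z_L − Z_0)/(Z_L + Z_0) = (119 − j14.9)/(219 − j14.9)

Γ ≈ 0.545 − j0.0309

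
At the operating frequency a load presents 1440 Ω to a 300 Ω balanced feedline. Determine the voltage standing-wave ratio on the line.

For a purely resistive load, VSWR = R_L/Z_0 or Z_0/R_L (whichever > 1) = 1440/300

VSWR ≈ 4.8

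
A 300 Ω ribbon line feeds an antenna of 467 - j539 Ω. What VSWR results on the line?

VSWR ≈ 4.02

Γ = (Z_L − Z_0)/(Z_L + Z_0) = (167 − j539)/(767 − j539)
|Γ| = 564/937 = 0.602
VSWR = (1 + |Γ|)/(1 − |Γ|) = 1.6/0.398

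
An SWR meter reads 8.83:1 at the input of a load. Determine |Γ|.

|Γ| ≈ 0.797

|Γ| = (S − 1)/(S + 1) = (8.83 − 1)/(8.83 + 1) = 7.83/9.83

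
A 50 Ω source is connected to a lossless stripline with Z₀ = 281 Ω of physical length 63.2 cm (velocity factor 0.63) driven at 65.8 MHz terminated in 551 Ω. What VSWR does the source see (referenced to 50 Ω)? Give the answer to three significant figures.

λ = v/f = 0.63·c / 65.8 MHz = 2.87 m
βl = 2π·l/λ = 2π × 0.22 = 79.2°
tan(βl) = 5.25
Z_in = Z_0·(Z_L + jZ_0·tanβl)/(Z_0 + jZ_L·tanβl) = 147 − j39.3 Ω
Γ_s = (Z_in − Z_s)/(Z_in + Z_s) = (97.1 − j39.3)/(197 − j39.3), |Γ_s| = 0.521
VSWR = (1 + |Γ_s|)/(1 − |Γ_s|)

VSWR ≈ 3.18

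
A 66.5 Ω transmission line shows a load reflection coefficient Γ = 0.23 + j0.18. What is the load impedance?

Z_L = Z_0·(1 + Γ)/(1 − Γ) = 66.5·(1.23 + j0.18)/(0.77 − j0.18)

Z_L ≈ 97.3 + j38.3 Ω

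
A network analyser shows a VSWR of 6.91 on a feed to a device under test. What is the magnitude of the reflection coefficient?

|Γ| ≈ 0.747

|Γ| = (S − 1)/(S + 1) = (6.91 − 1)/(6.91 + 1) = 5.91/7.91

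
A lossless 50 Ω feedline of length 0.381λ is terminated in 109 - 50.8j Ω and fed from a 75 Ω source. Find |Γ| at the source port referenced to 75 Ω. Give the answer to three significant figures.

βl = 2π × 0.381 = 137°
tan(βl) = -0.927
Z_in = Z_0·(Z_L + jZ_0·tanβl)/(Z_0 + jZ_L·tanβl) = 49.6 + j52.5 Ω
Γ_s = (Z_in − Z_s)/(Z_in + Z_s) = (-25.4 + j52.5)/(125 + j52.5), |Γ_s| = 0.432

|Γ| ≈ 0.432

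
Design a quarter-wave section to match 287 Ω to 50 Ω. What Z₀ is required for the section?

Z_qwt = √(Z_0·R_L) = √(50 × 287) = √14350

Z_qwt ≈ 120 Ω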